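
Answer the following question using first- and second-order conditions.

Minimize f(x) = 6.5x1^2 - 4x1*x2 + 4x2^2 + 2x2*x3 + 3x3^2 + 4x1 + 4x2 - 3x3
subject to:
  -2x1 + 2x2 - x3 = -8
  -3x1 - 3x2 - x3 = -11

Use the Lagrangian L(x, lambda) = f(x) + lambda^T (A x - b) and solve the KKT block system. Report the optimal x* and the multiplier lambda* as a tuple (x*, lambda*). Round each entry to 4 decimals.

Form the Lagrangian:
  L(x, lambda) = (1/2) x^T Q x + c^T x + lambda^T (A x - b)
Stationarity (grad_x L = 0): Q x + c + A^T lambda = 0.
Primal feasibility: A x = b.

This gives the KKT block system:
  [ Q   A^T ] [ x     ]   [-c ]
  [ A    0  ] [ lambda ] = [ b ]

Solving the linear system:
  x*      = (2.5681, 0.0864, 3.0366)
  lambda* = (9.137, 6.2553)
  f(x*)   = 71.7058

x* = (2.5681, 0.0864, 3.0366), lambda* = (9.137, 6.2553)


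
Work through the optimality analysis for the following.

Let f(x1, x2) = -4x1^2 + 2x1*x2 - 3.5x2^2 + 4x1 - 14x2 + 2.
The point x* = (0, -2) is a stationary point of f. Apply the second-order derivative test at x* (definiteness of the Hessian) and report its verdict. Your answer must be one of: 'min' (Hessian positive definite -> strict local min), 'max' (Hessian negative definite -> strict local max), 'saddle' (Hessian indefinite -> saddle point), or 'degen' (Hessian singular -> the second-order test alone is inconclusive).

Compute the Hessian H = grad^2 f:
  H = [[-8, 2], [2, -7]]
Verify stationarity: grad f(x*) = H x* + g = (0, 0).
Eigenvalues of H: -9.5616, -5.4384.
Both eigenvalues < 0, so H is negative definite -> x* is a strict local max.

max


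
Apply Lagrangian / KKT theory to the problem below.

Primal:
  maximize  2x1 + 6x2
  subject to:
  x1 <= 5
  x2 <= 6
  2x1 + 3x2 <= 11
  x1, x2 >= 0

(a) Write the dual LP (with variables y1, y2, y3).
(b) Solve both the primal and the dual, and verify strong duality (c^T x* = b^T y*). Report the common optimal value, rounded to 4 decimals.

The standard primal-dual pair for 'max c^T x s.t. A x <= b, x >= 0' is:
  Dual:  min b^T y  s.t.  A^T y >= c,  y >= 0.

So the dual LP is:
  minimize  5y1 + 6y2 + 11y3
  subject to:
    y1 + 2y3 >= 2
    y2 + 3y3 >= 6
    y1, y2, y3 >= 0

Solving the primal: x* = (0, 3.6667).
  primal value c^T x* = 22.
Solving the dual: y* = (0, 0, 2).
  dual value b^T y* = 22.
Strong duality: c^T x* = b^T y*. Confirmed.

22


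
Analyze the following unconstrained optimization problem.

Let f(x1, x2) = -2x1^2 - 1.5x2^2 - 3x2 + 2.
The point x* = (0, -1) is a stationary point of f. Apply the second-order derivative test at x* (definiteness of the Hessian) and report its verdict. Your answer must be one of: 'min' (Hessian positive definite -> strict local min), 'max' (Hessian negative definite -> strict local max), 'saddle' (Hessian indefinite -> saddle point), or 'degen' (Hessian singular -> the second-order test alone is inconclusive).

Compute the Hessian H = grad^2 f:
  H = [[-4, 0], [0, -3]]
Verify stationarity: grad f(x*) = H x* + g = (0, 0).
Eigenvalues of H: -4, -3.
Both eigenvalues < 0, so H is negative definite -> x* is a strict local max.

max


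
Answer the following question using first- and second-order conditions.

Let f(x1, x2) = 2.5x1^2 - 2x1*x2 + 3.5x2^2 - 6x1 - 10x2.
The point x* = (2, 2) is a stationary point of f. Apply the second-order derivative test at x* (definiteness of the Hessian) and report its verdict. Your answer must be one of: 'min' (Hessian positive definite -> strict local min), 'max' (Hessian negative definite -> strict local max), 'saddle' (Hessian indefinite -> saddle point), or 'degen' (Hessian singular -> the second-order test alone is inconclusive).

Compute the Hessian H = grad^2 f:
  H = [[5, -2], [-2, 7]]
Verify stationarity: grad f(x*) = H x* + g = (0, 0).
Eigenvalues of H: 3.7639, 8.2361.
Both eigenvalues > 0, so H is positive definite -> x* is a strict local min.

min


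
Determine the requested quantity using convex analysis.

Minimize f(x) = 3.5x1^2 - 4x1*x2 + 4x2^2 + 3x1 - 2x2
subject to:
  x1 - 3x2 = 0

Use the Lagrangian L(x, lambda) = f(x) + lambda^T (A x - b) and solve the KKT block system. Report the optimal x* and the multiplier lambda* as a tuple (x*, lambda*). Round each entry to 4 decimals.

Form the Lagrangian:
  L(x, lambda) = (1/2) x^T Q x + c^T x + lambda^T (A x - b)
Stationarity (grad_x L = 0): Q x + c + A^T lambda = 0.
Primal feasibility: A x = b.

This gives the KKT block system:
  [ Q   A^T ] [ x     ]   [-c ]
  [ A    0  ] [ lambda ] = [ b ]

Solving the linear system:
  x*      = (-0.4468, -0.1489)
  lambda* = (-0.4681)
  f(x*)   = -0.5213

x* = (-0.4468, -0.1489), lambda* = (-0.4681)


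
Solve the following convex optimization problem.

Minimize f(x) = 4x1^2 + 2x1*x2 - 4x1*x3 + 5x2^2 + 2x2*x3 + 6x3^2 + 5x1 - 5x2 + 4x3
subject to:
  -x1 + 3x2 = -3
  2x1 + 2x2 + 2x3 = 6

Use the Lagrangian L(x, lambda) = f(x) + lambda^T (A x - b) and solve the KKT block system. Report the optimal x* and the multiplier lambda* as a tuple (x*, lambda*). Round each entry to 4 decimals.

Form the Lagrangian:
  L(x, lambda) = (1/2) x^T Q x + c^T x + lambda^T (A x - b)
Stationarity (grad_x L = 0): Q x + c + A^T lambda = 0.
Primal feasibility: A x = b.

This gives the KKT block system:
  [ Q   A^T ] [ x     ]   [-c ]
  [ A    0  ] [ lambda ] = [ b ]

Solving the linear system:
  x*      = (2.0164, -0.3279, 1.3115)
  lambda* = (4.2131, -5.5082)
  f(x*)   = 31.3279

x* = (2.0164, -0.3279, 1.3115), lambda* = (4.2131, -5.5082)


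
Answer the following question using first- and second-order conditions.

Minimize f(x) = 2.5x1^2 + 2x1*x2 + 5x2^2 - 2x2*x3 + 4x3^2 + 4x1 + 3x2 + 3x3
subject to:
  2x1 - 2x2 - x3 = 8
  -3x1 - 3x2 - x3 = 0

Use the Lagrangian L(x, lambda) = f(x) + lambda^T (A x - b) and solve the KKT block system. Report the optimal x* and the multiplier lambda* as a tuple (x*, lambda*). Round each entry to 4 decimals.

Form the Lagrangian:
  L(x, lambda) = (1/2) x^T Q x + c^T x + lambda^T (A x - b)
Stationarity (grad_x L = 0): Q x + c + A^T lambda = 0.
Primal feasibility: A x = b.

This gives the KKT block system:
  [ Q   A^T ] [ x     ]   [-c ]
  [ A    0  ] [ lambda ] = [ b ]

Solving the linear system:
  x*      = (1.9023, -1.5114, -1.1727)
  lambda* = (-4.1131, 0.7541)
  f(x*)   = 16.2308

x* = (1.9023, -1.5114, -1.1727), lambda* = (-4.1131, 0.7541)


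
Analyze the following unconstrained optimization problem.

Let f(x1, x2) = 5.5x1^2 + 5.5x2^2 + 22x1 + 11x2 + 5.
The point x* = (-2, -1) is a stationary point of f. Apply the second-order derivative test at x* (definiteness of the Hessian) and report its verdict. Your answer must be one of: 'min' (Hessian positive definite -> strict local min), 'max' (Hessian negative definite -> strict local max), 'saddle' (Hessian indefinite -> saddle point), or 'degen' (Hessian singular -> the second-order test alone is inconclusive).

Compute the Hessian H = grad^2 f:
  H = [[11, 0], [0, 11]]
Verify stationarity: grad f(x*) = H x* + g = (0, 0).
Eigenvalues of H: 11, 11.
Both eigenvalues > 0, so H is positive definite -> x* is a strict local min.

min


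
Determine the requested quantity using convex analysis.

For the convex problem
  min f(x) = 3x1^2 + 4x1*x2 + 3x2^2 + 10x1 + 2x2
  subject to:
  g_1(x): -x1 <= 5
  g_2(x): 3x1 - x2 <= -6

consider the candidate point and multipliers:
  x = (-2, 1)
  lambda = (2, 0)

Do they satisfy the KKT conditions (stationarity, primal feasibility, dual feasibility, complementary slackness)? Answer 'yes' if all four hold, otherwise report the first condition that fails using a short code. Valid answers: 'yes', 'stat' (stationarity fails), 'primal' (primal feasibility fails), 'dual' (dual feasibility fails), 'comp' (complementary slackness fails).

Gradient of f: grad f(x) = Q x + c = (2, 0)
Constraint values g_i(x) = a_i^T x - b_i:
  g_1((-2, 1)) = -3
  g_2((-2, 1)) = -1
Stationarity residual: grad f(x) + sum_i lambda_i a_i = (0, 0)
  -> stationarity OK
Primal feasibility (all g_i <= 0): OK
Dual feasibility (all lambda_i >= 0): OK
Complementary slackness (lambda_i * g_i(x) = 0 for all i): FAILS

Verdict: the first failing condition is complementary_slackness -> comp.

comp


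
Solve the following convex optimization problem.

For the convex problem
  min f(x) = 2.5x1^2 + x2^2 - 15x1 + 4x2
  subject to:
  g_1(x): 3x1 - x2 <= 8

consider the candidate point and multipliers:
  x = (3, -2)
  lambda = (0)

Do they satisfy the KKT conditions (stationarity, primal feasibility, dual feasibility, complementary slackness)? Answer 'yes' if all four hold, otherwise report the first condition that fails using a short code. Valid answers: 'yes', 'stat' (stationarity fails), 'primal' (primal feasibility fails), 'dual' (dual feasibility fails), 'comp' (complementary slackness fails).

Gradient of f: grad f(x) = Q x + c = (0, 0)
Constraint values g_i(x) = a_i^T x - b_i:
  g_1((3, -2)) = 3
Stationarity residual: grad f(x) + sum_i lambda_i a_i = (0, 0)
  -> stationarity OK
Primal feasibility (all g_i <= 0): FAILS
Dual feasibility (all lambda_i >= 0): OK
Complementary slackness (lambda_i * g_i(x) = 0 for all i): OK

Verdict: the first failing condition is primal_feasibility -> primal.

primal


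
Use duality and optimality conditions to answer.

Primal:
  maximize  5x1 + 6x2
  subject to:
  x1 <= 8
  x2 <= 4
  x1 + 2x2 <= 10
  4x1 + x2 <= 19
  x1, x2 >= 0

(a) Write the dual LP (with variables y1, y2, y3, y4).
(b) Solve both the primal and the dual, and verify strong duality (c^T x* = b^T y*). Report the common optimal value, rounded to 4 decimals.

The standard primal-dual pair for 'max c^T x s.t. A x <= b, x >= 0' is:
  Dual:  min b^T y  s.t.  A^T y >= c,  y >= 0.

So the dual LP is:
  minimize  8y1 + 4y2 + 10y3 + 19y4
  subject to:
    y1 + y3 + 4y4 >= 5
    y2 + 2y3 + y4 >= 6
    y1, y2, y3, y4 >= 0

Solving the primal: x* = (4, 3).
  primal value c^T x* = 38.
Solving the dual: y* = (0, 0, 2.7143, 0.5714).
  dual value b^T y* = 38.
Strong duality: c^T x* = b^T y*. Confirmed.

38


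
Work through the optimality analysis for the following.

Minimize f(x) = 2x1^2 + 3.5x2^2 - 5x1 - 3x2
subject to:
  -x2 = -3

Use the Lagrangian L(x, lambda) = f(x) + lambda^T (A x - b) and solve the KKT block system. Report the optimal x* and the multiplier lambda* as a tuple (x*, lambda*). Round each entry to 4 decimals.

Form the Lagrangian:
  L(x, lambda) = (1/2) x^T Q x + c^T x + lambda^T (A x - b)
Stationarity (grad_x L = 0): Q x + c + A^T lambda = 0.
Primal feasibility: A x = b.

This gives the KKT block system:
  [ Q   A^T ] [ x     ]   [-c ]
  [ A    0  ] [ lambda ] = [ b ]

Solving the linear system:
  x*      = (1.25, 3)
  lambda* = (18)
  f(x*)   = 19.375

x* = (1.25, 3), lambda* = (18)


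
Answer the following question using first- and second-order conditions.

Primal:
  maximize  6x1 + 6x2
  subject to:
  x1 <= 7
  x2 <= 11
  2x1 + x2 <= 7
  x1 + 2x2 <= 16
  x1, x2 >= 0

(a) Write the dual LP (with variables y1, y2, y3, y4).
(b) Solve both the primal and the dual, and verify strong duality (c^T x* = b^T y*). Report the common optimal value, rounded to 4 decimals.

The standard primal-dual pair for 'max c^T x s.t. A x <= b, x >= 0' is:
  Dual:  min b^T y  s.t.  A^T y >= c,  y >= 0.

So the dual LP is:
  minimize  7y1 + 11y2 + 7y3 + 16y4
  subject to:
    y1 + 2y3 + y4 >= 6
    y2 + y3 + 2y4 >= 6
    y1, y2, y3, y4 >= 0

Solving the primal: x* = (0, 7).
  primal value c^T x* = 42.
Solving the dual: y* = (0, 0, 6, 0).
  dual value b^T y* = 42.
Strong duality: c^T x* = b^T y*. Confirmed.

42


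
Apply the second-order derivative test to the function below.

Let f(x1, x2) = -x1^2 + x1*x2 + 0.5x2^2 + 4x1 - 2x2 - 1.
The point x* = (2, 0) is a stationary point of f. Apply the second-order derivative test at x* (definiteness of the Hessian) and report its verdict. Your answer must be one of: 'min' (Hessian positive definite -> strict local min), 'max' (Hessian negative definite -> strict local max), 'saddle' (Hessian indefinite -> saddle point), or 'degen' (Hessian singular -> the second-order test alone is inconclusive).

Compute the Hessian H = grad^2 f:
  H = [[-2, 1], [1, 1]]
Verify stationarity: grad f(x*) = H x* + g = (0, 0).
Eigenvalues of H: -2.3028, 1.3028.
Eigenvalues have mixed signs, so H is indefinite -> x* is a saddle point.

saddle


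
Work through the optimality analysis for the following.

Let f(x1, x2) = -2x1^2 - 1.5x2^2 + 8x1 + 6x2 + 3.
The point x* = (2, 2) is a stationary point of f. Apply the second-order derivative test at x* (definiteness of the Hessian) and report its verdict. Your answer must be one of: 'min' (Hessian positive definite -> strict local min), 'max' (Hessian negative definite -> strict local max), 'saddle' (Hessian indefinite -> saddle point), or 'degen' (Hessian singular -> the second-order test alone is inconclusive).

Compute the Hessian H = grad^2 f:
  H = [[-4, 0], [0, -3]]
Verify stationarity: grad f(x*) = H x* + g = (0, 0).
Eigenvalues of H: -4, -3.
Both eigenvalues < 0, so H is negative definite -> x* is a strict local max.

max


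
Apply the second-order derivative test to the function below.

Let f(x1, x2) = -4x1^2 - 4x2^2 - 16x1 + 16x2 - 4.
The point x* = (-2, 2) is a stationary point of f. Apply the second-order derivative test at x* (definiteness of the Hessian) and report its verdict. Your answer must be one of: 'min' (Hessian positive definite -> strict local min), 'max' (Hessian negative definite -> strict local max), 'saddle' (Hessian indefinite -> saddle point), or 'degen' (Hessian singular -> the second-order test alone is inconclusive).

Compute the Hessian H = grad^2 f:
  H = [[-8, 0], [0, -8]]
Verify stationarity: grad f(x*) = H x* + g = (0, 0).
Eigenvalues of H: -8, -8.
Both eigenvalues < 0, so H is negative definite -> x* is a strict local max.

max


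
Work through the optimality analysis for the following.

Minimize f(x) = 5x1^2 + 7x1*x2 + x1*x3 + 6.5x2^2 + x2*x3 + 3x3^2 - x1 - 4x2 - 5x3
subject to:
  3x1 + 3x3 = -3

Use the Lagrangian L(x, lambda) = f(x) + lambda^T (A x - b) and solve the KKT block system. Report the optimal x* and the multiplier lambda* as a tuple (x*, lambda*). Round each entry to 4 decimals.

Form the Lagrangian:
  L(x, lambda) = (1/2) x^T Q x + c^T x + lambda^T (A x - b)
Stationarity (grad_x L = 0): Q x + c + A^T lambda = 0.
Primal feasibility: A x = b.

This gives the KKT block system:
  [ Q   A^T ] [ x     ]   [-c ]
  [ A    0  ] [ lambda ] = [ b ]

Solving the linear system:
  x*      = (-1.0068, 0.8493, 0.0068)
  lambda* = (1.7055)
  f(x*)   = 1.3459

x* = (-1.0068, 0.8493, 0.0068), lambda* = (1.7055)


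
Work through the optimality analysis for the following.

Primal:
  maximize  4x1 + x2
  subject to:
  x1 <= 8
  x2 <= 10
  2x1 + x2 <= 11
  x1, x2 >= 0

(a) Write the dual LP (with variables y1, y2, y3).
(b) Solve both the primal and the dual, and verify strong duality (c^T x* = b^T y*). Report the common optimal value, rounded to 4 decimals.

The standard primal-dual pair for 'max c^T x s.t. A x <= b, x >= 0' is:
  Dual:  min b^T y  s.t.  A^T y >= c,  y >= 0.

So the dual LP is:
  minimize  8y1 + 10y2 + 11y3
  subject to:
    y1 + 2y3 >= 4
    y2 + y3 >= 1
    y1, y2, y3 >= 0

Solving the primal: x* = (5.5, 0).
  primal value c^T x* = 22.
Solving the dual: y* = (0, 0, 2).
  dual value b^T y* = 22.
Strong duality: c^T x* = b^T y*. Confirmed.

22


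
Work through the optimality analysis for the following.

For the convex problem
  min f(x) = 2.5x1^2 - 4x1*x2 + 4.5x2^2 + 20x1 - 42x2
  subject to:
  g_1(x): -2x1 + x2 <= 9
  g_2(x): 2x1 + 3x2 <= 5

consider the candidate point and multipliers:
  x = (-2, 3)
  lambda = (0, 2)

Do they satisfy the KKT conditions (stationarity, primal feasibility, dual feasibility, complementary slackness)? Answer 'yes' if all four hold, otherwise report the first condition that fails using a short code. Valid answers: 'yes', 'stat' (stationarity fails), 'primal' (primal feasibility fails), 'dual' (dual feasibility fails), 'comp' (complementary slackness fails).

Gradient of f: grad f(x) = Q x + c = (-2, -7)
Constraint values g_i(x) = a_i^T x - b_i:
  g_1((-2, 3)) = -2
  g_2((-2, 3)) = 0
Stationarity residual: grad f(x) + sum_i lambda_i a_i = (2, -1)
  -> stationarity FAILS
Primal feasibility (all g_i <= 0): OK
Dual feasibility (all lambda_i >= 0): OK
Complementary slackness (lambda_i * g_i(x) = 0 for all i): OK

Verdict: the first failing condition is stationarity -> stat.

stat


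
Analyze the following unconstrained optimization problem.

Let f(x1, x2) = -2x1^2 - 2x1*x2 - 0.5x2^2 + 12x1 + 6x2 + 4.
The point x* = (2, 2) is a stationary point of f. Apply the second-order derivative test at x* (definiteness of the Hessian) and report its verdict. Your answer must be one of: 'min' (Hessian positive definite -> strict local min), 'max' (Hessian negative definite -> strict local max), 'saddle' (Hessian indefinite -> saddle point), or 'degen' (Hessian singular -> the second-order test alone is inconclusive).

Compute the Hessian H = grad^2 f:
  H = [[-4, -2], [-2, -1]]
Verify stationarity: grad f(x*) = H x* + g = (0, 0).
Eigenvalues of H: -5, 0.
H has a zero eigenvalue (singular; negative semidefinite but not definite), so H is neither positive definite, negative definite, nor indefinite. The second-order test alone is inconclusive -> degen.
(Indeed, f is constant along the null direction of H through x*, so x* is not a strict local extremum.)

degen


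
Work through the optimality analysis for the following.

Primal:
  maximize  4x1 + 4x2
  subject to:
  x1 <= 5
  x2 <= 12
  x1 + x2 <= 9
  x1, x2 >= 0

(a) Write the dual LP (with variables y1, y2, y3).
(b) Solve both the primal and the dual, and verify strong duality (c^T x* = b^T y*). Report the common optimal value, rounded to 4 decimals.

The standard primal-dual pair for 'max c^T x s.t. A x <= b, x >= 0' is:
  Dual:  min b^T y  s.t.  A^T y >= c,  y >= 0.

So the dual LP is:
  minimize  5y1 + 12y2 + 9y3
  subject to:
    y1 + y3 >= 4
    y2 + y3 >= 4
    y1, y2, y3 >= 0

Solving the primal: x* = (0, 9).
  primal value c^T x* = 36.
Solving the dual: y* = (0, 0, 4).
  dual value b^T y* = 36.
Strong duality: c^T x* = b^T y*. Confirmed.

36


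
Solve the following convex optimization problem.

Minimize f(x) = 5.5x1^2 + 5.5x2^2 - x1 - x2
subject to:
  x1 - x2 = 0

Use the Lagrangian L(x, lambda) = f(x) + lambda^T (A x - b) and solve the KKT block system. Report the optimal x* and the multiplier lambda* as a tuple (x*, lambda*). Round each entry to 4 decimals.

Form the Lagrangian:
  L(x, lambda) = (1/2) x^T Q x + c^T x + lambda^T (A x - b)
Stationarity (grad_x L = 0): Q x + c + A^T lambda = 0.
Primal feasibility: A x = b.

This gives the KKT block system:
  [ Q   A^T ] [ x     ]   [-c ]
  [ A    0  ] [ lambda ] = [ b ]

Solving the linear system:
  x*      = (0.0909, 0.0909)
  lambda* = (0)
  f(x*)   = -0.0909

x* = (0.0909, 0.0909), lambda* = (0)


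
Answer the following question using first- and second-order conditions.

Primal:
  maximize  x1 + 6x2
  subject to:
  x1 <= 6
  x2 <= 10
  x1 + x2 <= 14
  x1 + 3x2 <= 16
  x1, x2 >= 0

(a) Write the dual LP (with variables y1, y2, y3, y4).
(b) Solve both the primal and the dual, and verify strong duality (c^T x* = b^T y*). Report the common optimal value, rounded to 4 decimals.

The standard primal-dual pair for 'max c^T x s.t. A x <= b, x >= 0' is:
  Dual:  min b^T y  s.t.  A^T y >= c,  y >= 0.

So the dual LP is:
  minimize  6y1 + 10y2 + 14y3 + 16y4
  subject to:
    y1 + y3 + y4 >= 1
    y2 + y3 + 3y4 >= 6
    y1, y2, y3, y4 >= 0

Solving the primal: x* = (0, 5.3333).
  primal value c^T x* = 32.
Solving the dual: y* = (0, 0, 0, 2).
  dual value b^T y* = 32.
Strong duality: c^T x* = b^T y*. Confirmed.

32


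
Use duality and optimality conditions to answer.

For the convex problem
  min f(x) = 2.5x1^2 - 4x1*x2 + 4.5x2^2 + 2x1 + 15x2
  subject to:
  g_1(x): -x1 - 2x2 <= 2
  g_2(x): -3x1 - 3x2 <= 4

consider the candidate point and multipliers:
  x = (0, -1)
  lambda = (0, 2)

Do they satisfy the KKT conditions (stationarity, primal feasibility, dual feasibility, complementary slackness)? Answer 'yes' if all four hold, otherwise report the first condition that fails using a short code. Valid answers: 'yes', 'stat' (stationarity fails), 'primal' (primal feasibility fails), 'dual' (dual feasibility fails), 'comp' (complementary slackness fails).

Gradient of f: grad f(x) = Q x + c = (6, 6)
Constraint values g_i(x) = a_i^T x - b_i:
  g_1((0, -1)) = 0
  g_2((0, -1)) = -1
Stationarity residual: grad f(x) + sum_i lambda_i a_i = (0, 0)
  -> stationarity OK
Primal feasibility (all g_i <= 0): OK
Dual feasibility (all lambda_i >= 0): OK
Complementary slackness (lambda_i * g_i(x) = 0 for all i): FAILS

Verdict: the first failing condition is complementary_slackness -> comp.

comp


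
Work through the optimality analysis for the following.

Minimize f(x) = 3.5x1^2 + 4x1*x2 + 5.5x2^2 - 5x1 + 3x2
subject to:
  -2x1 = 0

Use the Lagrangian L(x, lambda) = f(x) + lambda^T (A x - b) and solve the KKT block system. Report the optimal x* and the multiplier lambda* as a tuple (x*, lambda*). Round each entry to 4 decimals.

Form the Lagrangian:
  L(x, lambda) = (1/2) x^T Q x + c^T x + lambda^T (A x - b)
Stationarity (grad_x L = 0): Q x + c + A^T lambda = 0.
Primal feasibility: A x = b.

This gives the KKT block system:
  [ Q   A^T ] [ x     ]   [-c ]
  [ A    0  ] [ lambda ] = [ b ]

Solving the linear system:
  x*      = (0, -0.2727)
  lambda* = (-3.0455)
  f(x*)   = -0.4091

x* = (0, -0.2727), lambda* = (-3.0455)


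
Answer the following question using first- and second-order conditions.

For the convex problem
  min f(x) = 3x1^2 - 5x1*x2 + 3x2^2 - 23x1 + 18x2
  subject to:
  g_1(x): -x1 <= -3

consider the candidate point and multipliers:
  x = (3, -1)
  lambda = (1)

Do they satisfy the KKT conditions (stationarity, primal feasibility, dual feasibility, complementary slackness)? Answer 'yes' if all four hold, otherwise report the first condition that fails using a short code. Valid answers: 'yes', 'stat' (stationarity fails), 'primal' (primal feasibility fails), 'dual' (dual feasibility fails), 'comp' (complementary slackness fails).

Gradient of f: grad f(x) = Q x + c = (0, -3)
Constraint values g_i(x) = a_i^T x - b_i:
  g_1((3, -1)) = 0
Stationarity residual: grad f(x) + sum_i lambda_i a_i = (-1, -3)
  -> stationarity FAILS
Primal feasibility (all g_i <= 0): OK
Dual feasibility (all lambda_i >= 0): OK
Complementary slackness (lambda_i * g_i(x) = 0 for all i): OK

Verdict: the first failing condition is stationarity -> stat.

stat


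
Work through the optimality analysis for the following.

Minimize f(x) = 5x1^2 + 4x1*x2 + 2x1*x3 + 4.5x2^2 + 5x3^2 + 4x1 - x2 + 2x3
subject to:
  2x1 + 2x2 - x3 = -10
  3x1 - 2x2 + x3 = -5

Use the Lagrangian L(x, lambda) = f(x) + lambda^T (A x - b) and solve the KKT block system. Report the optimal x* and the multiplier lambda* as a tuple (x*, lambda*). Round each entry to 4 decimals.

Form the Lagrangian:
  L(x, lambda) = (1/2) x^T Q x + c^T x + lambda^T (A x - b)
Stationarity (grad_x L = 0): Q x + c + A^T lambda = 0.
Primal feasibility: A x = b.

This gives the KKT block system:
  [ Q   A^T ] [ x     ]   [-c ]
  [ A    0  ] [ lambda ] = [ b ]

Solving the linear system:
  x*      = (-3, -1.2041, 1.5918)
  lambda* = (12.6776, 0.7592)
  f(x*)   = 61.4796

x* = (-3, -1.2041, 1.5918), lambda* = (12.6776, 0.7592)


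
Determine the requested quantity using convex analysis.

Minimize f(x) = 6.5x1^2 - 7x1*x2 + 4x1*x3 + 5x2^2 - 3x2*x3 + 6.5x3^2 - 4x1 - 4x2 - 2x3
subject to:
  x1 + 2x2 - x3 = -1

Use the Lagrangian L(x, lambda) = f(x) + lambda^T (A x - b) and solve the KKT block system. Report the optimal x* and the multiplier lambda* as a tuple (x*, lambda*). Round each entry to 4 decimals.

Form the Lagrangian:
  L(x, lambda) = (1/2) x^T Q x + c^T x + lambda^T (A x - b)
Stationarity (grad_x L = 0): Q x + c + A^T lambda = 0.
Primal feasibility: A x = b.

This gives the KKT block system:
  [ Q   A^T ] [ x     ]   [-c ]
  [ A    0  ] [ lambda ] = [ b ]

Solving the linear system:
  x*      = (-0.169, -0.2189, 0.3932)
  lambda* = (3.0925)
  f(x*)   = 1.9288

x* = (-0.169, -0.2189, 0.3932), lambda* = (3.0925)


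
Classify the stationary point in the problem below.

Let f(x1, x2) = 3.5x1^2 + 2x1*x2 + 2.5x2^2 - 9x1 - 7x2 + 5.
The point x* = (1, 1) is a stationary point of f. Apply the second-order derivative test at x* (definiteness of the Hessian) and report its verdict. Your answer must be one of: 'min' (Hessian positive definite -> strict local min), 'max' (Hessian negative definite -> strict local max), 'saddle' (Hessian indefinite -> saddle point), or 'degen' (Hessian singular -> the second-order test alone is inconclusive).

Compute the Hessian H = grad^2 f:
  H = [[7, 2], [2, 5]]
Verify stationarity: grad f(x*) = H x* + g = (0, 0).
Eigenvalues of H: 3.7639, 8.2361.
Both eigenvalues > 0, so H is positive definite -> x* is a strict local min.

min


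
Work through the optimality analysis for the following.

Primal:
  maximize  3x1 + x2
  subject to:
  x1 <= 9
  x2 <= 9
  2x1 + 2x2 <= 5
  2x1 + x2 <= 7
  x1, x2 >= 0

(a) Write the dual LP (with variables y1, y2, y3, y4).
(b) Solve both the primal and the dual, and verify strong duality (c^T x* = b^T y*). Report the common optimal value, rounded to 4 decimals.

The standard primal-dual pair for 'max c^T x s.t. A x <= b, x >= 0' is:
  Dual:  min b^T y  s.t.  A^T y >= c,  y >= 0.

So the dual LP is:
  minimize  9y1 + 9y2 + 5y3 + 7y4
  subject to:
    y1 + 2y3 + 2y4 >= 3
    y2 + 2y3 + y4 >= 1
    y1, y2, y3, y4 >= 0

Solving the primal: x* = (2.5, 0).
  primal value c^T x* = 7.5.
Solving the dual: y* = (0, 0, 1.5, 0).
  dual value b^T y* = 7.5.
Strong duality: c^T x* = b^T y*. Confirmed.

7.5


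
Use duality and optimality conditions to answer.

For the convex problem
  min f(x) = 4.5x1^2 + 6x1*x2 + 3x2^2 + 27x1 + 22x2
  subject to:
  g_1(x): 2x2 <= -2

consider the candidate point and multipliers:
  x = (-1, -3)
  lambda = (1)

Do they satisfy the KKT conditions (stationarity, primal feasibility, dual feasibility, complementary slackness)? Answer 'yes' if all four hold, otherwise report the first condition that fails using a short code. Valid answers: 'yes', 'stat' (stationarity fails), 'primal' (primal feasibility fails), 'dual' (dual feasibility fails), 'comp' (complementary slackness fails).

Gradient of f: grad f(x) = Q x + c = (0, -2)
Constraint values g_i(x) = a_i^T x - b_i:
  g_1((-1, -3)) = -4
Stationarity residual: grad f(x) + sum_i lambda_i a_i = (0, 0)
  -> stationarity OK
Primal feasibility (all g_i <= 0): OK
Dual feasibility (all lambda_i >= 0): OK
Complementary slackness (lambda_i * g_i(x) = 0 for all i): FAILS

Verdict: the first failing condition is complementary_slackness -> comp.

comp


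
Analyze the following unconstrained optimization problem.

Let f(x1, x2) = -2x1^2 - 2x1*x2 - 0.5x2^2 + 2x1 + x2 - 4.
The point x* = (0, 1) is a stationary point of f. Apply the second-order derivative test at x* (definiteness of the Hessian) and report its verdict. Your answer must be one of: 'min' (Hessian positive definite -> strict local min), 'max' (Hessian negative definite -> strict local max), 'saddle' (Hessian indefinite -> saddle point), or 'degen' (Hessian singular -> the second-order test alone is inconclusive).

Compute the Hessian H = grad^2 f:
  H = [[-4, -2], [-2, -1]]
Verify stationarity: grad f(x*) = H x* + g = (0, 0).
Eigenvalues of H: -5, 0.
H has a zero eigenvalue (singular; negative semidefinite but not definite), so H is neither positive definite, negative definite, nor indefinite. The second-order test alone is inconclusive -> degen.
(Indeed, f is constant along the null direction of H through x*, so x* is not a strict local extremum.)

degen


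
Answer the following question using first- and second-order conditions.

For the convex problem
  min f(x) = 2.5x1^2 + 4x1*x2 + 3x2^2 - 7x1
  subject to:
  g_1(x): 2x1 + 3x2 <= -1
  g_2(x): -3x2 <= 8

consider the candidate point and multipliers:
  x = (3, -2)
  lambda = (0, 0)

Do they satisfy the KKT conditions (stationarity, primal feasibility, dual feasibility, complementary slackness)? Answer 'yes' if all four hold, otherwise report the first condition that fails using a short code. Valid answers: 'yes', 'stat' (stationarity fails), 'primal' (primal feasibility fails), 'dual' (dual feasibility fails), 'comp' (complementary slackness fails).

Gradient of f: grad f(x) = Q x + c = (0, 0)
Constraint values g_i(x) = a_i^T x - b_i:
  g_1((3, -2)) = 1
  g_2((3, -2)) = -2
Stationarity residual: grad f(x) + sum_i lambda_i a_i = (0, 0)
  -> stationarity OK
Primal feasibility (all g_i <= 0): FAILS
Dual feasibility (all lambda_i >= 0): OK
Complementary slackness (lambda_i * g_i(x) = 0 for all i): OK

Verdict: the first failing condition is primal_feasibility -> primal.

primal


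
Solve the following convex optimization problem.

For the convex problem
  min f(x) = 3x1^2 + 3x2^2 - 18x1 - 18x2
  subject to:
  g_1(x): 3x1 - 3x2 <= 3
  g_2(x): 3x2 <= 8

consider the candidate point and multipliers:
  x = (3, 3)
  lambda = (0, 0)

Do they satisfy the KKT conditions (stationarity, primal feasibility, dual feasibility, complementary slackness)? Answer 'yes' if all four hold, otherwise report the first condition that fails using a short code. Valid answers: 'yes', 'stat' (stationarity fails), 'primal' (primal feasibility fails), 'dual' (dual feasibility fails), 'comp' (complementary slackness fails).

Gradient of f: grad f(x) = Q x + c = (0, 0)
Constraint values g_i(x) = a_i^T x - b_i:
  g_1((3, 3)) = -3
  g_2((3, 3)) = 1
Stationarity residual: grad f(x) + sum_i lambda_i a_i = (0, 0)
  -> stationarity OK
Primal feasibility (all g_i <= 0): FAILS
Dual feasibility (all lambda_i >= 0): OK
Complementary slackness (lambda_i * g_i(x) = 0 for all i): OK

Verdict: the first failing condition is primal_feasibility -> primal.

primal


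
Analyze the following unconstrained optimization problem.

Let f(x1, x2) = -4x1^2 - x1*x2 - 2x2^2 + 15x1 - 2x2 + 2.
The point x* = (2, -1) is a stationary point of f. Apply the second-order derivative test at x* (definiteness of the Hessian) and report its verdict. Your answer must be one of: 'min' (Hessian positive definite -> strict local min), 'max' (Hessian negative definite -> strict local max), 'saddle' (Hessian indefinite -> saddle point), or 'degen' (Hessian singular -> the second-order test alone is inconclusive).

Compute the Hessian H = grad^2 f:
  H = [[-8, -1], [-1, -4]]
Verify stationarity: grad f(x*) = H x* + g = (0, 0).
Eigenvalues of H: -8.2361, -3.7639.
Both eigenvalues < 0, so H is negative definite -> x* is a strict local max.

max


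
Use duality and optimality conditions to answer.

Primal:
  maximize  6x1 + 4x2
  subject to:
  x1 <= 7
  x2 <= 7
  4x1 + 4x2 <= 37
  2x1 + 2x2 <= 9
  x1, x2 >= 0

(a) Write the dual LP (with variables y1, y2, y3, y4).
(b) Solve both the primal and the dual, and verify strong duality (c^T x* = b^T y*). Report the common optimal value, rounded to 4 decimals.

The standard primal-dual pair for 'max c^T x s.t. A x <= b, x >= 0' is:
  Dual:  min b^T y  s.t.  A^T y >= c,  y >= 0.

So the dual LP is:
  minimize  7y1 + 7y2 + 37y3 + 9y4
  subject to:
    y1 + 4y3 + 2y4 >= 6
    y2 + 4y3 + 2y4 >= 4
    y1, y2, y3, y4 >= 0

Solving the primal: x* = (4.5, 0).
  primal value c^T x* = 27.
Solving the dual: y* = (0, 0, 0, 3).
  dual value b^T y* = 27.
Strong duality: c^T x* = b^T y*. Confirmed.

27


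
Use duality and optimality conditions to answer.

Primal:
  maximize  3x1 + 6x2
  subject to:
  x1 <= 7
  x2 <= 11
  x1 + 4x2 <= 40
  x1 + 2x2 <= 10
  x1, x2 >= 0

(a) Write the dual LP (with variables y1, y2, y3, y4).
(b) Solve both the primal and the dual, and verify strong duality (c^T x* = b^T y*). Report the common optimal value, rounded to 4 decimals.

The standard primal-dual pair for 'max c^T x s.t. A x <= b, x >= 0' is:
  Dual:  min b^T y  s.t.  A^T y >= c,  y >= 0.

So the dual LP is:
  minimize  7y1 + 11y2 + 40y3 + 10y4
  subject to:
    y1 + y3 + y4 >= 3
    y2 + 4y3 + 2y4 >= 6
    y1, y2, y3, y4 >= 0

Solving the primal: x* = (0, 5).
  primal value c^T x* = 30.
Solving the dual: y* = (0, 0, 0, 3).
  dual value b^T y* = 30.
Strong duality: c^T x* = b^T y*. Confirmed.

30


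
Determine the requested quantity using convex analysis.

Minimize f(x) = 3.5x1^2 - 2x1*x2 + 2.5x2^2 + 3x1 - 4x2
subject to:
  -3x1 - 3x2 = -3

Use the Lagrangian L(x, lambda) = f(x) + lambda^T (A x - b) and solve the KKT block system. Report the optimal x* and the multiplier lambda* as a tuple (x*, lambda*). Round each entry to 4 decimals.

Form the Lagrangian:
  L(x, lambda) = (1/2) x^T Q x + c^T x + lambda^T (A x - b)
Stationarity (grad_x L = 0): Q x + c + A^T lambda = 0.
Primal feasibility: A x = b.

This gives the KKT block system:
  [ Q   A^T ] [ x     ]   [-c ]
  [ A    0  ] [ lambda ] = [ b ]

Solving the linear system:
  x*      = (0, 1)
  lambda* = (0.3333)
  f(x*)   = -1.5

x* = (0, 1), lambda* = (0.3333)


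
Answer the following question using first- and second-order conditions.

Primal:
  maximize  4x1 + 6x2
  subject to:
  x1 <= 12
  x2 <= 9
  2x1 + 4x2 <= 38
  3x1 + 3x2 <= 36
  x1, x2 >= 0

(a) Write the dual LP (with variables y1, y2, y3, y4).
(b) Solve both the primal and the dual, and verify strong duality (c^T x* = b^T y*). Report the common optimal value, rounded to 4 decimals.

The standard primal-dual pair for 'max c^T x s.t. A x <= b, x >= 0' is:
  Dual:  min b^T y  s.t.  A^T y >= c,  y >= 0.

So the dual LP is:
  minimize  12y1 + 9y2 + 38y3 + 36y4
  subject to:
    y1 + 2y3 + 3y4 >= 4
    y2 + 4y3 + 3y4 >= 6
    y1, y2, y3, y4 >= 0

Solving the primal: x* = (5, 7).
  primal value c^T x* = 62.
Solving the dual: y* = (0, 0, 1, 0.6667).
  dual value b^T y* = 62.
Strong duality: c^T x* = b^T y*. Confirmed.

62


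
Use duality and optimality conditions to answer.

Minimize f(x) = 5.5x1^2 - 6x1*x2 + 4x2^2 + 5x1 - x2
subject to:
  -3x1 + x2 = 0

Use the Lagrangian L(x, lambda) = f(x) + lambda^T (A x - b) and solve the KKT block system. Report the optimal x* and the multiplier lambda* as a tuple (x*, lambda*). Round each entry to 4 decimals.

Form the Lagrangian:
  L(x, lambda) = (1/2) x^T Q x + c^T x + lambda^T (A x - b)
Stationarity (grad_x L = 0): Q x + c + A^T lambda = 0.
Primal feasibility: A x = b.

This gives the KKT block system:
  [ Q   A^T ] [ x     ]   [-c ]
  [ A    0  ] [ lambda ] = [ b ]

Solving the linear system:
  x*      = (-0.0426, -0.1277)
  lambda* = (1.766)
  f(x*)   = -0.0426

x* = (-0.0426, -0.1277), lambda* = (1.766)


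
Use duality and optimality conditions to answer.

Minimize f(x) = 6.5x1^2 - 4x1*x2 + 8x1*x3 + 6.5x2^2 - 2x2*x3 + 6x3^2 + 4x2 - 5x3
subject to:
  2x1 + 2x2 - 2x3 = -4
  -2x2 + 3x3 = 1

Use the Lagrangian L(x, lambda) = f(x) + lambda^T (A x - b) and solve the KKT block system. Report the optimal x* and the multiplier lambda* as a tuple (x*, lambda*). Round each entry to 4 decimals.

Form the Lagrangian:
  L(x, lambda) = (1/2) x^T Q x + c^T x + lambda^T (A x - b)
Stationarity (grad_x L = 0): Q x + c + A^T lambda = 0.
Primal feasibility: A x = b.

This gives the KKT block system:
  [ Q   A^T ] [ x     ]   [-c ]
  [ A    0  ] [ lambda ] = [ b ]

Solving the linear system:
  x*      = (-1.5274, -0.4178, 0.0548)
  lambda* = (8.8733, 11.1575)
  f(x*)   = 11.1952

x* = (-1.5274, -0.4178, 0.0548), lambda* = (8.8733, 11.1575)


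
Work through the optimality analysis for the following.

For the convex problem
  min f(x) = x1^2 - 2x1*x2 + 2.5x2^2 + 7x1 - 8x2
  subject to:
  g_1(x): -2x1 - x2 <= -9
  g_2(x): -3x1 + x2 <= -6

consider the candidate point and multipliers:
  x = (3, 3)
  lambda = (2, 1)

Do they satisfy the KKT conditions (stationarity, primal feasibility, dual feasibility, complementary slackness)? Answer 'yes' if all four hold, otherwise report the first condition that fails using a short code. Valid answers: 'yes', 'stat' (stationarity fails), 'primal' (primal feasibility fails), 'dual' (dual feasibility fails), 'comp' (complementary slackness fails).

Gradient of f: grad f(x) = Q x + c = (7, 1)
Constraint values g_i(x) = a_i^T x - b_i:
  g_1((3, 3)) = 0
  g_2((3, 3)) = 0
Stationarity residual: grad f(x) + sum_i lambda_i a_i = (0, 0)
  -> stationarity OK
Primal feasibility (all g_i <= 0): OK
Dual feasibility (all lambda_i >= 0): OK
Complementary slackness (lambda_i * g_i(x) = 0 for all i): OK

Verdict: yes, KKT holds.

yes


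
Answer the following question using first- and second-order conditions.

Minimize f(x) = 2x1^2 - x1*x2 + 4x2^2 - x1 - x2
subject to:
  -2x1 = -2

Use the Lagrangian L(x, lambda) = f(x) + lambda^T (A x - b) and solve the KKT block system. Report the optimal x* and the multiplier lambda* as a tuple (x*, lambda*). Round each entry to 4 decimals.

Form the Lagrangian:
  L(x, lambda) = (1/2) x^T Q x + c^T x + lambda^T (A x - b)
Stationarity (grad_x L = 0): Q x + c + A^T lambda = 0.
Primal feasibility: A x = b.

This gives the KKT block system:
  [ Q   A^T ] [ x     ]   [-c ]
  [ A    0  ] [ lambda ] = [ b ]

Solving the linear system:
  x*      = (1, 0.25)
  lambda* = (1.375)
  f(x*)   = 0.75

x* = (1, 0.25), lambda* = (1.375)


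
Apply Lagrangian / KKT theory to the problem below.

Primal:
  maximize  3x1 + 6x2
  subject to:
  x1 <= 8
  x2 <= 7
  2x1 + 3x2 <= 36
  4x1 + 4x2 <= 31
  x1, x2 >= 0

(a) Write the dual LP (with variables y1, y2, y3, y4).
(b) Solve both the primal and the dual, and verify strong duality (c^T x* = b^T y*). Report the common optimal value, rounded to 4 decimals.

The standard primal-dual pair for 'max c^T x s.t. A x <= b, x >= 0' is:
  Dual:  min b^T y  s.t.  A^T y >= c,  y >= 0.

So the dual LP is:
  minimize  8y1 + 7y2 + 36y3 + 31y4
  subject to:
    y1 + 2y3 + 4y4 >= 3
    y2 + 3y3 + 4y4 >= 6
    y1, y2, y3, y4 >= 0

Solving the primal: x* = (0.75, 7).
  primal value c^T x* = 44.25.
Solving the dual: y* = (0, 3, 0, 0.75).
  dual value b^T y* = 44.25.
Strong duality: c^T x* = b^T y*. Confirmed.

44.25


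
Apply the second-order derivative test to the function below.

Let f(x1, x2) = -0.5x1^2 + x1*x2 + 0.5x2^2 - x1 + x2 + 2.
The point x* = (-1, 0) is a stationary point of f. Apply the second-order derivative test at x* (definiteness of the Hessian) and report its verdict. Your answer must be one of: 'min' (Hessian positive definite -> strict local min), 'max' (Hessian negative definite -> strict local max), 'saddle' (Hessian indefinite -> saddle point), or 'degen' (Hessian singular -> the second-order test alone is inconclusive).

Compute the Hessian H = grad^2 f:
  H = [[-1, 1], [1, 1]]
Verify stationarity: grad f(x*) = H x* + g = (0, 0).
Eigenvalues of H: -1.4142, 1.4142.
Eigenvalues have mixed signs, so H is indefinite -> x* is a saddle point.

saddle


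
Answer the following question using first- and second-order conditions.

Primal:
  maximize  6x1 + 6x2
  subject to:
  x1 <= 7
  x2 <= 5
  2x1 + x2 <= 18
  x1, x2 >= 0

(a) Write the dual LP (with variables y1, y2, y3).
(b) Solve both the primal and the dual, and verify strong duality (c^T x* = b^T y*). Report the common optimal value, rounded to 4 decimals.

The standard primal-dual pair for 'max c^T x s.t. A x <= b, x >= 0' is:
  Dual:  min b^T y  s.t.  A^T y >= c,  y >= 0.

So the dual LP is:
  minimize  7y1 + 5y2 + 18y3
  subject to:
    y1 + 2y3 >= 6
    y2 + y3 >= 6
    y1, y2, y3 >= 0

Solving the primal: x* = (6.5, 5).
  primal value c^T x* = 69.
Solving the dual: y* = (0, 3, 3).
  dual value b^T y* = 69.
Strong duality: c^T x* = b^T y*. Confirmed.

69


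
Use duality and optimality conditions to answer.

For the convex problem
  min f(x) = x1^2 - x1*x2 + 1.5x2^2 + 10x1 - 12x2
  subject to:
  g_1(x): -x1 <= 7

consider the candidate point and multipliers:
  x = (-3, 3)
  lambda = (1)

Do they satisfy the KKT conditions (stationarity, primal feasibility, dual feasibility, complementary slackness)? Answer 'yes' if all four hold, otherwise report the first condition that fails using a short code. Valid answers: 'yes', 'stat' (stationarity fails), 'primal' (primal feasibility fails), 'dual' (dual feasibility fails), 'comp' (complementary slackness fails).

Gradient of f: grad f(x) = Q x + c = (1, 0)
Constraint values g_i(x) = a_i^T x - b_i:
  g_1((-3, 3)) = -4
Stationarity residual: grad f(x) + sum_i lambda_i a_i = (0, 0)
  -> stationarity OK
Primal feasibility (all g_i <= 0): OK
Dual feasibility (all lambda_i >= 0): OK
Complementary slackness (lambda_i * g_i(x) = 0 for all i): FAILS

Verdict: the first failing condition is complementary_slackness -> comp.

comp
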